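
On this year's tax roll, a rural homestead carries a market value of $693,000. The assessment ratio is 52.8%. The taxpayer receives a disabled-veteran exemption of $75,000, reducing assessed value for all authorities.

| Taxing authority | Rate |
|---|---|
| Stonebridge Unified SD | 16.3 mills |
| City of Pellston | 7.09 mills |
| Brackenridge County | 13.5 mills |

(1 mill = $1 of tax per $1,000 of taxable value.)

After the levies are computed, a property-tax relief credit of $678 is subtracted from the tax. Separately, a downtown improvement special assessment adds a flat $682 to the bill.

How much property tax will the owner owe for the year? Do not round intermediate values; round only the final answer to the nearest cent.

Assessed value = $693,000 × 0.528 = $365,904
Taxable value = $365,904 − $75,000 = $290,904
Stonebridge Unified SD: $290,904 × 0.0163 = $4,741.7352
City of Pellston: $290,904 × 0.00709 = $2,062.50936
Brackenridge County: $290,904 × 0.0135 = $3,927.204
Levies subtotal = $10,731.44856
After credit = $10,731.44856 − $678 = $10,053.44856
Total = $10,053.44856 + $682 = $10,735.44856

$10,735.45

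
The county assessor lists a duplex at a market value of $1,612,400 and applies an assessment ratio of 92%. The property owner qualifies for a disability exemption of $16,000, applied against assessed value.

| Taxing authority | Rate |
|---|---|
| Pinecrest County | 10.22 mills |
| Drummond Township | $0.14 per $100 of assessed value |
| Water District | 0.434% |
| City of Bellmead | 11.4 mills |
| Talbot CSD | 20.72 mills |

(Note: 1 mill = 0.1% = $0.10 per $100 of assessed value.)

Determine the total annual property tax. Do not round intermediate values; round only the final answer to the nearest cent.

$70,552.98

Assessed value = $1,612,400 × 0.92 = $1,483,408
Taxable value = $1,483,408 − $16,000 = $1,467,408
Pinecrest County: $1,467,408 × 0.01022 = $14,996.90976
Drummond Township: $1,467,408 × 0.0014 = $2,054.3712
Water District: $1,467,408 × 0.00434 = $6,368.55072
City of Bellmead: $1,467,408 × 0.0114 = $16,728.4512
Talbot CSD: $1,467,408 × 0.02072 = $30,404.69376
Total = $70,552.97664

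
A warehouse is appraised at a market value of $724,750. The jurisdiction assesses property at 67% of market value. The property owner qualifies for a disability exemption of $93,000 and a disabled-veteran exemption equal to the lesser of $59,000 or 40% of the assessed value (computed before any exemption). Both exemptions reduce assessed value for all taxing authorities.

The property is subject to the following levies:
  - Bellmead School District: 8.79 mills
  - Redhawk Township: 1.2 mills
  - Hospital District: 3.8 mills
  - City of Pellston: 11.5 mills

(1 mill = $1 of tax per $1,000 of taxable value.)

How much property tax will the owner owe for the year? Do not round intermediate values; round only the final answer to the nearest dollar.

$8,436

Assessed value = $724,750 × 0.67 = $485,582.5
Disabled-veteran exemption = min($59,000, 40% × $485,582.5) = min($59,000, $194,233) = $59,000 (dollar cap binds)
Taxable value = $485,582.5 − $93,000 − $59,000 = $333,582.5
Bellmead School District: $333,582.5 × 0.00879 = $2,932.190175
Redhawk Township: $333,582.5 × 0.0012 = $400.299
Hospital District: $333,582.5 × 0.0038 = $1,267.6135
City of Pellston: $333,582.5 × 0.0115 = $3,836.19875
Total = $8,436.301425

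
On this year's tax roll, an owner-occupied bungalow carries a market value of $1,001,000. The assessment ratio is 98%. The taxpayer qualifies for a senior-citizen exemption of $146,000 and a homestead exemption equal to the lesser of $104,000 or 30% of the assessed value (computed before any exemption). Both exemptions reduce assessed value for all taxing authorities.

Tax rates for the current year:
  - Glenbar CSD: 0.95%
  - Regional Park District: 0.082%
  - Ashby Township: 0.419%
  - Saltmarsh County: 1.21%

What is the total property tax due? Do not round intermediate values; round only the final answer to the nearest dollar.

Assessed value = $1,001,000 × 0.98 = $980,980
Homestead exemption = min($104,000, 30% × $980,980) = min($104,000, $294,294) = $104,000 (dollar cap binds)
Taxable value = $980,980 − $146,000 − $104,000 = $730,980
Glenbar CSD: $730,980 × 0.0095 = $6,944.31
Regional Park District: $730,980 × 0.00082 = $599.4036
Ashby Township: $730,980 × 0.00419 = $3,062.8062
Saltmarsh County: $730,980 × 0.0121 = $8,844.858
Total = $19,451.3778

$19,451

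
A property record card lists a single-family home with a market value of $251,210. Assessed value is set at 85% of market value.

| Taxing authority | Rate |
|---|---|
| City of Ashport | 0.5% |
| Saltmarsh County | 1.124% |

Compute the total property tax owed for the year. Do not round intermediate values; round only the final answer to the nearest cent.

Assessed value = $251,210 × 0.85 = $213,528.5
City of Ashport: $213,528.5 × 0.005 = $1,067.6425
Saltmarsh County: $213,528.5 × 0.01124 = $2,400.06034
Total = $1,067.6425 + $2,400.06034 = $3,467.70284

$3,467.70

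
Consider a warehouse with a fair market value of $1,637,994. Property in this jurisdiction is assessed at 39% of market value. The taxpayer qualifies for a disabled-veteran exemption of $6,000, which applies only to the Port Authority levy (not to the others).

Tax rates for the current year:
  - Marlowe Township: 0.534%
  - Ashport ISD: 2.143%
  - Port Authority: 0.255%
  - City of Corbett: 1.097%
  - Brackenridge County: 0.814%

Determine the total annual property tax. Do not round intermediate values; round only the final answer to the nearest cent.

Assessed value = $1,637,994 × 0.39 = $638,817.66
Marlowe Township: $638,817.66 × 0.00534 = $3,411.2863044
Ashport ISD: $638,817.66 × 0.02143 = $13,689.8624538
Port Authority: ($638,817.66 − $6,000) × 0.00255 = $632,817.66 × 0.00255 = $1,613.685033
City of Corbett: $638,817.66 × 0.01097 = $7,007.8297302
Brackenridge County: $638,817.66 × 0.00814 = $5,199.9757524
Total = $30,922.6392738

$30,922.64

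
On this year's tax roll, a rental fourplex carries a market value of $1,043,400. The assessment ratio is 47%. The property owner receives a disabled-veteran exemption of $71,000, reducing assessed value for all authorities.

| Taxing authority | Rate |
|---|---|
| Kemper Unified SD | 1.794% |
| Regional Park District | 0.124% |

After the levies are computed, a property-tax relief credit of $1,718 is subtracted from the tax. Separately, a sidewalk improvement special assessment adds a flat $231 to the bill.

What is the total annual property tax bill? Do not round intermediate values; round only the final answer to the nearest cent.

$6,557.05

Assessed value = $1,043,400 × 0.47 = $490,398
Taxable value = $490,398 − $71,000 = $419,398
Kemper Unified SD: $419,398 × 0.01794 = $7,524.00012
Regional Park District: $419,398 × 0.00124 = $520.05352
Levies subtotal = $8,044.05364
After credit = $8,044.05364 − $1,718 = $6,326.05364
Total = $6,326.05364 + $231 = $6,557.05364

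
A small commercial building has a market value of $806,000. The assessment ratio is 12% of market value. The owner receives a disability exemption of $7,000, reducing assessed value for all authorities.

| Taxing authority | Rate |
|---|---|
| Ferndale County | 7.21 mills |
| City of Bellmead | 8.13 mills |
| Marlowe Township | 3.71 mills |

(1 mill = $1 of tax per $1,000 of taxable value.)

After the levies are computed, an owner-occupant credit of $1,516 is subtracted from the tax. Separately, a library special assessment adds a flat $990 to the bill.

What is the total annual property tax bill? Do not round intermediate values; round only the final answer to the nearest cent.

$1,183.17

Assessed value = $806,000 × 0.12 = $96,720
Taxable value = $96,720 − $7,000 = $89,720
Ferndale County: $89,720 × 0.00721 = $646.8812
City of Bellmead: $89,720 × 0.00813 = $729.4236
Marlowe Township: $89,720 × 0.00371 = $332.8612
Levies subtotal = $1,709.166
After credit = $1,709.166 − $1,516 = $193.166
Total = $193.166 + $990 = $1,183.166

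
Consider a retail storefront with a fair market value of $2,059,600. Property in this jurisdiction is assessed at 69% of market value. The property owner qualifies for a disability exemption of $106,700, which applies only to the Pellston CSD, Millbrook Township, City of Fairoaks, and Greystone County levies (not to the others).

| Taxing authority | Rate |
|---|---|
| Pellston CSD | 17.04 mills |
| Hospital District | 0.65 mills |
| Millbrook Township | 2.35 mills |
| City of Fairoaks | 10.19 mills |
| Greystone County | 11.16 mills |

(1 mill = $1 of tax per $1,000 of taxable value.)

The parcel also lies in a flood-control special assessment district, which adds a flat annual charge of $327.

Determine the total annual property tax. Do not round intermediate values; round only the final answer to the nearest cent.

Assessed value = $2,059,600 × 0.69 = $1,421,124
Pellston CSD: ($1,421,124 − $106,700) × 0.01704 = $1,314,424 × 0.01704 = $22,397.78496
Hospital District: $1,421,124 × 0.00065 = $923.7306
Millbrook Township: ($1,421,124 − $106,700) × 0.00235 = $1,314,424 × 0.00235 = $3,088.8964
City of Fairoaks: ($1,421,124 − $106,700) × 0.01019 = $1,314,424 × 0.01019 = $13,393.98056
Greystone County: ($1,421,124 − $106,700) × 0.01116 = $1,314,424 × 0.01116 = $14,668.97184
Levies subtotal = $54,473.36436
Total = $54,473.36436 + $327 = $54,800.36436

$54,800.36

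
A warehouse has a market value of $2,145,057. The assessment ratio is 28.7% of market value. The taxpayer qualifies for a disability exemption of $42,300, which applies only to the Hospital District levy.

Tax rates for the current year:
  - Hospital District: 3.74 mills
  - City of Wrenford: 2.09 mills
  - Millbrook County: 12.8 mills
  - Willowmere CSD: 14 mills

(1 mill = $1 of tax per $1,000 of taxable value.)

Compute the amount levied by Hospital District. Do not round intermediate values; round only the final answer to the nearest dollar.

$2,144

Assessed value = $2,145,057 × 0.287 = $615,631.359
Hospital District taxable value = $615,631.359 − $42,300 = $573,331.359
Hospital District levy = $573,331.359 × 0.00374 = $2,144.25928266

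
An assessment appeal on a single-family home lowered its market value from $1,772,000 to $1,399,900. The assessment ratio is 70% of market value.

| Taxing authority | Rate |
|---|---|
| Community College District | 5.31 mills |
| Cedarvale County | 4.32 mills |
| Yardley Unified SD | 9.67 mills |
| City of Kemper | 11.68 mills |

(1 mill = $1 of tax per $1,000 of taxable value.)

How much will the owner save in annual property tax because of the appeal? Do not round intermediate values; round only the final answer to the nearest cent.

Old assessed value = $1,772,000 × 0.7 = $1,240,400
New assessed value = $1,399,900 × 0.7 = $979,930
Combined rate = 0.00531 + 0.00432 + 0.00967 + 0.01168 = 0.03098
Old tax = $1,240,400 × 0.03098 = $38,427.592
New tax = $979,930 × 0.03098 = $30,358.2314
Reduction = $38,427.592 − $30,358.2314 = $8,069.3606

$8,069.36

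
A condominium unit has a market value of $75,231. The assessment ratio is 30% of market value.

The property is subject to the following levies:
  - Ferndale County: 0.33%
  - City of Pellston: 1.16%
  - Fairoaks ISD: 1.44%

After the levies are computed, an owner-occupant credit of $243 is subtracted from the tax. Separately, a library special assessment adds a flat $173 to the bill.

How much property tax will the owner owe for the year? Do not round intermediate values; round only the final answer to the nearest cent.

$591.28

Assessed value = $75,231 × 0.3 = $22,569.3
Ferndale County: $22,569.3 × 0.0033 = $74.47869
City of Pellston: $22,569.3 × 0.0116 = $261.80388
Fairoaks ISD: $22,569.3 × 0.0144 = $324.99792
Levies subtotal = $661.28049
After credit = $661.28049 − $243 = $418.28049
Total = $418.28049 + $173 = $591.28049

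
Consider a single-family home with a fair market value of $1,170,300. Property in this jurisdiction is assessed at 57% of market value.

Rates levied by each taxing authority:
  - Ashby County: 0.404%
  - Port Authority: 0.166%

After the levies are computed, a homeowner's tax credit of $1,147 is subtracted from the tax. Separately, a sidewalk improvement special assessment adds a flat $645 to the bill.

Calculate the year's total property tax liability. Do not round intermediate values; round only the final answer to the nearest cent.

Assessed value = $1,170,300 × 0.57 = $667,071
Ashby County: $667,071 × 0.00404 = $2,694.96684
Port Authority: $667,071 × 0.00166 = $1,107.33786
Levies subtotal = $3,802.3047
After credit = $3,802.3047 − $1,147 = $2,655.3047
Total = $2,655.3047 + $645 = $3,300.3047

$3,300.30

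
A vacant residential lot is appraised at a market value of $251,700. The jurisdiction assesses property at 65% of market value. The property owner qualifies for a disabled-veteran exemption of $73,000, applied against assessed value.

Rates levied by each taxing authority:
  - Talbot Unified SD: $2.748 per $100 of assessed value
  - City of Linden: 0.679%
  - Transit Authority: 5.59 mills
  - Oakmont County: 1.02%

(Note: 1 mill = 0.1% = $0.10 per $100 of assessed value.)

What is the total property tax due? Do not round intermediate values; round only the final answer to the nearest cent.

Assessed value = $251,700 × 0.65 = $163,605
Taxable value = $163,605 − $73,000 = $90,605
Talbot Unified SD: $90,605 × 0.02748 = $2,489.8254
City of Linden: $90,605 × 0.00679 = $615.20795
Transit Authority: $90,605 × 0.00559 = $506.48195
Oakmont County: $90,605 × 0.0102 = $924.171
Total = $4,535.6863

$4,535.69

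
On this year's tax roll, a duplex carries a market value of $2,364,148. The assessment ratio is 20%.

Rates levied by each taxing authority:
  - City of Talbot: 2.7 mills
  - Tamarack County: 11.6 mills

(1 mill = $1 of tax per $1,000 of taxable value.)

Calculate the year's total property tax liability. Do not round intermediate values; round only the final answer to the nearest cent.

$6,761.46

Assessed value = $2,364,148 × 0.2 = $472,829.6
City of Talbot: $472,829.6 × 0.0027 = $1,276.63992
Tamarack County: $472,829.6 × 0.0116 = $5,484.82336
Total = $1,276.63992 + $5,484.82336 = $6,761.46328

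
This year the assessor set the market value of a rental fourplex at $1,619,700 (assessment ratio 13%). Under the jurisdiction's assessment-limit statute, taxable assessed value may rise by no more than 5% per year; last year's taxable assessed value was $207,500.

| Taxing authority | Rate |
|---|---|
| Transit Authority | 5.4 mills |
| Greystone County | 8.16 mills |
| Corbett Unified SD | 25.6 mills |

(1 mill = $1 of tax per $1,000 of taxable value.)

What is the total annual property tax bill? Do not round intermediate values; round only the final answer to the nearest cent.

$8,245.57

Uncapped assessed value = $1,619,700 × 0.13 = $210,561
Cap limit = $207,500 × 1.05 = $217,875
Taxable assessed value = min($210,561, $217,875) = $210,561 (cap does not bind)
Transit Authority: $210,561 × 0.0054 = $1,137.0294
Greystone County: $210,561 × 0.00816 = $1,718.17776
Corbett Unified SD: $210,561 × 0.0256 = $5,390.3616
Total = $8,245.56876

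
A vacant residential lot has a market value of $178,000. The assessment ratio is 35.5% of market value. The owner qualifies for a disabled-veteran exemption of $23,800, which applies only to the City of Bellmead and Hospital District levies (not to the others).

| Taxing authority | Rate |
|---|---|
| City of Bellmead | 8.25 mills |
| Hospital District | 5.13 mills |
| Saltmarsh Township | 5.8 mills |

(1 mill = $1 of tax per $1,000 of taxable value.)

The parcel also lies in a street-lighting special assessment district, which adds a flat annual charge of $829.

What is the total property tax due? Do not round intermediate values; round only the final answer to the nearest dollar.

Assessed value = $178,000 × 0.355 = $63,190
City of Bellmead: ($63,190 − $23,800) × 0.00825 = $39,390 × 0.00825 = $324.9675
Hospital District: ($63,190 − $23,800) × 0.00513 = $39,390 × 0.00513 = $202.0707
Saltmarsh Township: $63,190 × 0.0058 = $366.502
Levies subtotal = $893.5402
Total = $893.5402 + $829 = $1,722.5402

$1,723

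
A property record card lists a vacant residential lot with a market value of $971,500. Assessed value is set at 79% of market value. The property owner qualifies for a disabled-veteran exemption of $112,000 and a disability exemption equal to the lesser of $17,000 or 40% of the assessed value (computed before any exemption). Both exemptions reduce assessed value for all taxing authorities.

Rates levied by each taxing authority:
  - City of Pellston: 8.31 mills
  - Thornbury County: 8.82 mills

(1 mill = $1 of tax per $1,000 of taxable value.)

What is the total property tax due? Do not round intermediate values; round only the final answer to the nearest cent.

$10,937.25

Assessed value = $971,500 × 0.79 = $767,485
Disability exemption = min($17,000, 40% × $767,485) = min($17,000, $306,994) = $17,000 (dollar cap binds)
Taxable value = $767,485 − $112,000 − $17,000 = $638,485
City of Pellston: $638,485 × 0.00831 = $5,305.81035
Thornbury County: $638,485 × 0.00882 = $5,631.4377
Total = $10,937.24805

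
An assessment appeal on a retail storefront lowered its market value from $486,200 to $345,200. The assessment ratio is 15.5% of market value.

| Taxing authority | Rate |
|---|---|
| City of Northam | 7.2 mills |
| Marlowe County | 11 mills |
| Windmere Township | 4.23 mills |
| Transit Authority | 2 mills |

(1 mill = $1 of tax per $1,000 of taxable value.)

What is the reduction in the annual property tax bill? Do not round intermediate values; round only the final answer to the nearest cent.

Old assessed value = $486,200 × 0.155 = $75,361
New assessed value = $345,200 × 0.155 = $53,506
Combined rate = 0.0072 + 0.011 + 0.00423 + 0.002 = 0.02443
Old tax = $75,361 × 0.02443 = $1,841.06923
New tax = $53,506 × 0.02443 = $1,307.15158
Reduction = $1,841.06923 − $1,307.15158 = $533.91765

$533.92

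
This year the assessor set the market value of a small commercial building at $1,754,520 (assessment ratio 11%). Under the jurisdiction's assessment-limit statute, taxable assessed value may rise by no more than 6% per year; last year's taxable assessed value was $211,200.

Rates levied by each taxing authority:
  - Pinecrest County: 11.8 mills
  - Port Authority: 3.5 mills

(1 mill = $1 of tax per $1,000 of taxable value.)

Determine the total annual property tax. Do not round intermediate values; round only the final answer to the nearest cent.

Uncapped assessed value = $1,754,520 × 0.11 = $192,997.2
Cap limit = $211,200 × 1.06 = $223,872
Taxable assessed value = min($192,997.2, $223,872) = $192,997.2 (cap does not bind)
Pinecrest County: $192,997.2 × 0.0118 = $2,277.36696
Port Authority: $192,997.2 × 0.0035 = $675.4902
Total = $2,952.85716

$2,952.86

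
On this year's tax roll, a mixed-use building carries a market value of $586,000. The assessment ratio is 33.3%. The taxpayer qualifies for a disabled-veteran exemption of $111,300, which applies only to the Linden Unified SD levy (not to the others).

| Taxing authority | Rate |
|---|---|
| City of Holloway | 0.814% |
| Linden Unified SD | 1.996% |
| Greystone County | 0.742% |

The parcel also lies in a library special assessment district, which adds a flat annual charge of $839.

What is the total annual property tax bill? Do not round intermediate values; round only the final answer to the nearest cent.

Assessed value = $586,000 × 0.333 = $195,138
City of Holloway: $195,138 × 0.00814 = $1,588.42332
Linden Unified SD: ($195,138 − $111,300) × 0.01996 = $83,838 × 0.01996 = $1,673.40648
Greystone County: $195,138 × 0.00742 = $1,447.92396
Levies subtotal = $4,709.75376
Total = $4,709.75376 + $839 = $5,548.75376

$5,548.75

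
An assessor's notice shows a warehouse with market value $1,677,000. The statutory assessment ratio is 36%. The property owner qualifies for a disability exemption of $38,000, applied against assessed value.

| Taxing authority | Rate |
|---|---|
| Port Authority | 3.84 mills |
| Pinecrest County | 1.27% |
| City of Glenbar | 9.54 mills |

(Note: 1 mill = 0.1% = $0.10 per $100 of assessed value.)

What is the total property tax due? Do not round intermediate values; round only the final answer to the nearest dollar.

$14,754

Assessed value = $1,677,000 × 0.36 = $603,720
Taxable value = $603,720 − $38,000 = $565,720
Port Authority: $565,720 × 0.00384 = $2,172.3648
Pinecrest County: $565,720 × 0.0127 = $7,184.644
City of Glenbar: $565,720 × 0.00954 = $5,396.9688
Total = $14,753.9776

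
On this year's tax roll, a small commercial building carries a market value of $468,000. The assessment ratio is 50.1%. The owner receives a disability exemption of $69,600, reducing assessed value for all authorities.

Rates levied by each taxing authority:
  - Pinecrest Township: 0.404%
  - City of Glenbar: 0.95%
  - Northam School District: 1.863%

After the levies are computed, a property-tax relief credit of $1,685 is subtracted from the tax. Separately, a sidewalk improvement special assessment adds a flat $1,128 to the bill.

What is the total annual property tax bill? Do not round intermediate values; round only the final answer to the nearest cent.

Assessed value = $468,000 × 0.501 = $234,468
Taxable value = $234,468 − $69,600 = $164,868
Pinecrest Township: $164,868 × 0.00404 = $666.06672
City of Glenbar: $164,868 × 0.0095 = $1,566.246
Northam School District: $164,868 × 0.01863 = $3,071.49084
Levies subtotal = $5,303.80356
After credit = $5,303.80356 − $1,685 = $3,618.80356
Total = $3,618.80356 + $1,128 = $4,746.80356

$4,746.80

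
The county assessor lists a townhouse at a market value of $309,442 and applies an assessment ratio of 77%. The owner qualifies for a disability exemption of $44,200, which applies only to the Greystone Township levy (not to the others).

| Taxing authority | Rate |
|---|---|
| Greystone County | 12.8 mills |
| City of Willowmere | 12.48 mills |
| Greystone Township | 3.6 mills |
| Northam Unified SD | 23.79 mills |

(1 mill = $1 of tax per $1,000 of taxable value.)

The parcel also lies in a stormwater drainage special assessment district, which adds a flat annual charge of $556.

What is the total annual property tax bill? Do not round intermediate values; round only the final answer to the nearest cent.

Assessed value = $309,442 × 0.77 = $238,270.34
Greystone County: $238,270.34 × 0.0128 = $3,049.860352
City of Willowmere: $238,270.34 × 0.01248 = $2,973.6138432
Greystone Township: ($238,270.34 − $44,200) × 0.0036 = $194,070.34 × 0.0036 = $698.653224
Northam Unified SD: $238,270.34 × 0.02379 = $5,668.4513886
Levies subtotal = $12,390.5788078
Total = $12,390.5788078 + $556 = $12,946.5788078

$12,946.58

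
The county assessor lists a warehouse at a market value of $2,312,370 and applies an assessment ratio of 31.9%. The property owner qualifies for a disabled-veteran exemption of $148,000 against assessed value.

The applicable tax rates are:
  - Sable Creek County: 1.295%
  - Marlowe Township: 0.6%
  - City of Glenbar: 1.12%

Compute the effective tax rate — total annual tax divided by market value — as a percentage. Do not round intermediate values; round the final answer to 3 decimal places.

Assessed value = $2,312,370 × 0.319 = $737,646.03
Taxable value = $737,646.03 − $148,000 = $589,646.03
Sable Creek County: $589,646.03 × 0.01295 = $7,635.9160885
Marlowe Township: $589,646.03 × 0.006 = $3,537.87618
City of Glenbar: $589,646.03 × 0.0112 = $6,604.035536
Total tax = $17,777.8278045
Effective rate = $17,777.8278045 ÷ $2,312,370 = 0.769% of market value

0.769%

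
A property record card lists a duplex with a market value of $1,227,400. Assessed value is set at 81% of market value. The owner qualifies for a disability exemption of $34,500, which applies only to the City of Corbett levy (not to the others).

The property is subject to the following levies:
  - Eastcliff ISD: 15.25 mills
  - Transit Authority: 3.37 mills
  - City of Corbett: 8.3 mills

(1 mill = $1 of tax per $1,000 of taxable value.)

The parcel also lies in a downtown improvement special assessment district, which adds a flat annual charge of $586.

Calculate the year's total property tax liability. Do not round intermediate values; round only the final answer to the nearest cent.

Assessed value = $1,227,400 × 0.81 = $994,194
Eastcliff ISD: $994,194 × 0.01525 = $15,161.4585
Transit Authority: $994,194 × 0.00337 = $3,350.43378
City of Corbett: ($994,194 − $34,500) × 0.0083 = $959,694 × 0.0083 = $7,965.4602
Levies subtotal = $26,477.35248
Total = $26,477.35248 + $586 = $27,063.35248

$27,063.35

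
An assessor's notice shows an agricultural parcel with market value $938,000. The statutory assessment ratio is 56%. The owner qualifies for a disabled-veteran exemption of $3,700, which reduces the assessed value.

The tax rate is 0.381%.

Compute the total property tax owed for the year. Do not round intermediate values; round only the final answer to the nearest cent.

Assessed value = $938,000 × 0.56 = $525,280
Taxable value = $525,280 − $3,700 = $521,580
Tax = $521,580 × 0.00381 = $1,987.2198

$1,987.22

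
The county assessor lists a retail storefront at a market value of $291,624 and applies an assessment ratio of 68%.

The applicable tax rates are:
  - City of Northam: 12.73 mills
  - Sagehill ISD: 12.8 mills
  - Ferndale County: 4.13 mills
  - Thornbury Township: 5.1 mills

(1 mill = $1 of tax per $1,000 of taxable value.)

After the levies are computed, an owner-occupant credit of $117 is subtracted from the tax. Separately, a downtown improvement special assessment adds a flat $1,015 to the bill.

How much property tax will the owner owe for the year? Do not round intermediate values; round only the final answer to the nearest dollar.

$7,791

Assessed value = $291,624 × 0.68 = $198,304.32
City of Northam: $198,304.32 × 0.01273 = $2,524.4139936
Sagehill ISD: $198,304.32 × 0.0128 = $2,538.295296
Ferndale County: $198,304.32 × 0.00413 = $818.9968416
Thornbury Township: $198,304.32 × 0.0051 = $1,011.352032
Levies subtotal = $6,893.0581632
After credit = $6,893.0581632 − $117 = $6,776.0581632
Total = $6,776.0581632 + $1,015 = $7,791.0581632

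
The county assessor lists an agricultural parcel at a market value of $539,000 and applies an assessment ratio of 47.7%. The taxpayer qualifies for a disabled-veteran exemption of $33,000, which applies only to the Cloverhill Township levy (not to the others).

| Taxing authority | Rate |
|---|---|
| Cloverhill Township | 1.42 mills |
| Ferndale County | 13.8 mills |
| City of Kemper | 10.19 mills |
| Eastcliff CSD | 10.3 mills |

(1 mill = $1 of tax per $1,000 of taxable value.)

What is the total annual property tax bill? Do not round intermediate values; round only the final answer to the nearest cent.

Assessed value = $539,000 × 0.477 = $257,103
Cloverhill Township: ($257,103 − $33,000) × 0.00142 = $224,103 × 0.00142 = $318.22626
Ferndale County: $257,103 × 0.0138 = $3,548.0214
City of Kemper: $257,103 × 0.01019 = $2,619.87957
Eastcliff CSD: $257,103 × 0.0103 = $2,648.1609
Total = $9,134.28813

$9,134.29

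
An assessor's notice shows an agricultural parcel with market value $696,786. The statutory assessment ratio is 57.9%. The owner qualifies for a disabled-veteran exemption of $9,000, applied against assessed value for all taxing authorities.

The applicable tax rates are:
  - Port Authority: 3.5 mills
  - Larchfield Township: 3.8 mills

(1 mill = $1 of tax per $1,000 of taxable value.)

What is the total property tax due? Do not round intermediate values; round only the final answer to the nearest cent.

$2,879.41

Assessed value = $696,786 × 0.579 = $403,439.094
Taxable value = $403,439.094 − $9,000 = $394,439.094
Port Authority: $394,439.094 × 0.0035 = $1,380.536829
Larchfield Township: $394,439.094 × 0.0038 = $1,498.8685572
Total = $1,380.536829 + $1,498.8685572 = $2,879.4053862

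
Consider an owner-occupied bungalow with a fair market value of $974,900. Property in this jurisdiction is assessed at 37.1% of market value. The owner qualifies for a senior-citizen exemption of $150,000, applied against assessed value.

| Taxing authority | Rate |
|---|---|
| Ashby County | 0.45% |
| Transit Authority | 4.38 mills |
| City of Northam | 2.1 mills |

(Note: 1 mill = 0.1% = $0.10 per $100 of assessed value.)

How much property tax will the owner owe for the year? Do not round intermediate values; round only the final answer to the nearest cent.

Assessed value = $974,900 × 0.371 = $361,687.9
Taxable value = $361,687.9 − $150,000 = $211,687.9
Ashby County: $211,687.9 × 0.0045 = $952.59555
Transit Authority: $211,687.9 × 0.00438 = $927.193002
City of Northam: $211,687.9 × 0.0021 = $444.54459
Total = $2,324.333142

$2,324.33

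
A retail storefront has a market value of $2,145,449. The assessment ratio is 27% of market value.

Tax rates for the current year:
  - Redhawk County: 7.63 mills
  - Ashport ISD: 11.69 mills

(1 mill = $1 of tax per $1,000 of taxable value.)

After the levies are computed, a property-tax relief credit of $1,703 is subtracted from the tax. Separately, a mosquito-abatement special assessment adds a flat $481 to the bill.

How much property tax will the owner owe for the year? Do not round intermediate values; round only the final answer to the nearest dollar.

$9,970

Assessed value = $2,145,449 × 0.27 = $579,271.23
Redhawk County: $579,271.23 × 0.00763 = $4,419.8394849
Ashport ISD: $579,271.23 × 0.01169 = $6,771.6806787
Levies subtotal = $11,191.5201636
After credit = $11,191.5201636 − $1,703 = $9,488.5201636
Total = $9,488.5201636 + $481 = $9,969.5201636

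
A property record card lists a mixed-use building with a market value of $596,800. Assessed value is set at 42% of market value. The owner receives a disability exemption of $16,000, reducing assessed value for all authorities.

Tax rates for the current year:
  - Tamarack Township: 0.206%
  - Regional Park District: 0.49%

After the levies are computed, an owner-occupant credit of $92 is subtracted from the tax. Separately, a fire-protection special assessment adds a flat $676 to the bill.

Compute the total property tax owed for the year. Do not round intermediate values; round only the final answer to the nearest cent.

Assessed value = $596,800 × 0.42 = $250,656
Taxable value = $250,656 − $16,000 = $234,656
Tamarack Township: $234,656 × 0.00206 = $483.39136
Regional Park District: $234,656 × 0.0049 = $1,149.8144
Levies subtotal = $1,633.20576
After credit = $1,633.20576 − $92 = $1,541.20576
Total = $1,541.20576 + $676 = $2,217.20576

$2,217.21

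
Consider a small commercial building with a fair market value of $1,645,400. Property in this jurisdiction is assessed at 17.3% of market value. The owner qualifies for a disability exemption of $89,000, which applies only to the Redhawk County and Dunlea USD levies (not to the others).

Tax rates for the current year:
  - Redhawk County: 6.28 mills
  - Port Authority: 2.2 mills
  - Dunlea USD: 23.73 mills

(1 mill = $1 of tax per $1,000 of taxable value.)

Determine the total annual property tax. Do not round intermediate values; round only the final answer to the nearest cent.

Assessed value = $1,645,400 × 0.173 = $284,654.2
Redhawk County: ($284,654.2 − $89,000) × 0.00628 = $195,654.2 × 0.00628 = $1,228.708376
Port Authority: $284,654.2 × 0.0022 = $626.23924
Dunlea USD: ($284,654.2 − $89,000) × 0.02373 = $195,654.2 × 0.02373 = $4,642.874166
Total = $6,497.821782

$6,497.82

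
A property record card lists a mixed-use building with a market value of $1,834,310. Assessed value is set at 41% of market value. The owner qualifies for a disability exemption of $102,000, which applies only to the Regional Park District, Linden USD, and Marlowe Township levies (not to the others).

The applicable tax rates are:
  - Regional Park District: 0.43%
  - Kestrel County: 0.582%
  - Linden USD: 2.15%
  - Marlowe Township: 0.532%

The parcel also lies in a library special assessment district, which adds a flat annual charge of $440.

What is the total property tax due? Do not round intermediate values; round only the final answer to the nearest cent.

$25,047.12

Assessed value = $1,834,310 × 0.41 = $752,067.1
Regional Park District: ($752,067.1 − $102,000) × 0.0043 = $650,067.1 × 0.0043 = $2,795.28853
Kestrel County: $752,067.1 × 0.00582 = $4,377.030522
Linden USD: ($752,067.1 − $102,000) × 0.0215 = $650,067.1 × 0.0215 = $13,976.44265
Marlowe Township: ($752,067.1 − $102,000) × 0.00532 = $650,067.1 × 0.00532 = $3,458.356972
Levies subtotal = $24,607.118674
Total = $24,607.118674 + $440 = $25,047.118674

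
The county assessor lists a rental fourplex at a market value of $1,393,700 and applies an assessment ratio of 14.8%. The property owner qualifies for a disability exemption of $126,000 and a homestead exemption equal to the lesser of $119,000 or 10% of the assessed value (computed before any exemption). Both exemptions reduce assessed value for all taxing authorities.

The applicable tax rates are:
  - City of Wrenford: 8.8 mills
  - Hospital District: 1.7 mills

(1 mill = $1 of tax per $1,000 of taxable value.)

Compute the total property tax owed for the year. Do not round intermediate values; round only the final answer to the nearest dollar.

$626

Assessed value = $1,393,700 × 0.148 = $206,267.6
Homestead exemption = min($119,000, 10% × $206,267.6) = min($119,000, $20,626.76) = $20,626.76 (percentage binds)
Taxable value = $206,267.6 − $126,000 − $20,626.76 = $59,640.84
City of Wrenford: $59,640.84 × 0.0088 = $524.839392
Hospital District: $59,640.84 × 0.0017 = $101.389428
Total = $626.22882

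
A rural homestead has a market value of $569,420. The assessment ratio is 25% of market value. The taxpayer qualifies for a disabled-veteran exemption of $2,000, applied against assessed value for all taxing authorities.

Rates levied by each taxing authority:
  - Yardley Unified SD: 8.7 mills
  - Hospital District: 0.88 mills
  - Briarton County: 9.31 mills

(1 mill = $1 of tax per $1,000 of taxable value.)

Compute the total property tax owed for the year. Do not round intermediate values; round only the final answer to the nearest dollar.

Assessed value = $569,420 × 0.25 = $142,355
Taxable value = $142,355 − $2,000 = $140,355
Yardley Unified SD: $140,355 × 0.0087 = $1,221.0885
Hospital District: $140,355 × 0.00088 = $123.5124
Briarton County: $140,355 × 0.00931 = $1,306.70505
Total = $1,221.0885 + $123.5124 + $1,306.70505 = $2,651.30595

$2,651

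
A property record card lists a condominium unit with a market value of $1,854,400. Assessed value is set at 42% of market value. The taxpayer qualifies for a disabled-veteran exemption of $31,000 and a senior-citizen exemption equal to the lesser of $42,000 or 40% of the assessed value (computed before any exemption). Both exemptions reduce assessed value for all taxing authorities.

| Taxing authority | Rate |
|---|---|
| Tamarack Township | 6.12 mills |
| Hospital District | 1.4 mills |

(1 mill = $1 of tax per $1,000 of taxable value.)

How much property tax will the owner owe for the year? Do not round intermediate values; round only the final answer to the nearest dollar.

Assessed value = $1,854,400 × 0.42 = $778,848
Senior-citizen exemption = min($42,000, 40% × $778,848) = min($42,000, $311,539.2) = $42,000 (dollar cap binds)
Taxable value = $778,848 − $31,000 − $42,000 = $705,848
Tamarack Township: $705,848 × 0.00612 = $4,319.78976
Hospital District: $705,848 × 0.0014 = $988.1872
Total = $5,307.97696

$5,308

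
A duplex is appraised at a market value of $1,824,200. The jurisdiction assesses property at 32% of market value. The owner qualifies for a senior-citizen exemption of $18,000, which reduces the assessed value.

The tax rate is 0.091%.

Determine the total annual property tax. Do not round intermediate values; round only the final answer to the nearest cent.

Assessed value = $1,824,200 × 0.32 = $583,744
Taxable value = $583,744 − $18,000 = $565,744
Tax = $565,744 × 0.00091 = $514.82704

$514.83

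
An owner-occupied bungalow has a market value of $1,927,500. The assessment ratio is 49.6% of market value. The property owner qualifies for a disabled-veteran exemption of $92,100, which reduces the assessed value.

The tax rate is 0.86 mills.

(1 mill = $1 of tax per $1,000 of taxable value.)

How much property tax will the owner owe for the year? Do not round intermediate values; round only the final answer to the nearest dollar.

Assessed value = $1,927,500 × 0.496 = $956,040
Taxable value = $956,040 − $92,100 = $863,940
Tax = $863,940 × 0.00086 = $742.9884

$743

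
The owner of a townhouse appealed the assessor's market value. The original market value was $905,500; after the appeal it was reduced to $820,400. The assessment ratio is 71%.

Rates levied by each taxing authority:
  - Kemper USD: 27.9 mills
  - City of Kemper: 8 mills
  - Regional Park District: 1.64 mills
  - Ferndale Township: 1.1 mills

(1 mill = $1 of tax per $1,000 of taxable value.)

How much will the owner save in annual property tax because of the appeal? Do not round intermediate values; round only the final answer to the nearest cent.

Old assessed value = $905,500 × 0.71 = $642,905
New assessed value = $820,400 × 0.71 = $582,484
Combined rate = 0.0279 + 0.008 + 0.00164 + 0.0011 = 0.03864
Old tax = $642,905 × 0.03864 = $24,841.8492
New tax = $582,484 × 0.03864 = $22,507.18176
Reduction = $24,841.8492 − $22,507.18176 = $2,334.66744

$2,334.67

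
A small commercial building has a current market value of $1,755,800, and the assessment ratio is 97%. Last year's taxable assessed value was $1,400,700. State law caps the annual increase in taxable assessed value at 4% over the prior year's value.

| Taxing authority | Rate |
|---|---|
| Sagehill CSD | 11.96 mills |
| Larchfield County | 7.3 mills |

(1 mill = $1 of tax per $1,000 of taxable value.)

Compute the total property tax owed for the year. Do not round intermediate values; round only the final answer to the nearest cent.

Uncapped assessed value = $1,755,800 × 0.97 = $1,703,126
Cap limit = $1,400,700 × 1.04 = $1,456,728
Taxable assessed value = min($1,703,126, $1,456,728) = $1,456,728 (cap binds)
Sagehill CSD: $1,456,728 × 0.01196 = $17,422.46688
Larchfield County: $1,456,728 × 0.0073 = $10,634.1144
Total = $28,056.58128

$28,056.58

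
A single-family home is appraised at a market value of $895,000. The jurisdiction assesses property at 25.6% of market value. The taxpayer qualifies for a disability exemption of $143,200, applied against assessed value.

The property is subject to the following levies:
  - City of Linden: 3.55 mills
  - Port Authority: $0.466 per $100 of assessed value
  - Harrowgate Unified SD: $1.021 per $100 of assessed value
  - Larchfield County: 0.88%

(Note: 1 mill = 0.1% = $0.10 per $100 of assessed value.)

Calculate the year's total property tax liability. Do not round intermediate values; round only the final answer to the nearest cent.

Assessed value = $895,000 × 0.256 = $229,120
Taxable value = $229,120 − $143,200 = $85,920
City of Linden: $85,920 × 0.00355 = $305.016
Port Authority: $85,920 × 0.00466 = $400.3872
Harrowgate Unified SD: $85,920 × 0.01021 = $877.2432
Larchfield County: $85,920 × 0.0088 = $756.096
Total = $2,338.7424

$2,338.74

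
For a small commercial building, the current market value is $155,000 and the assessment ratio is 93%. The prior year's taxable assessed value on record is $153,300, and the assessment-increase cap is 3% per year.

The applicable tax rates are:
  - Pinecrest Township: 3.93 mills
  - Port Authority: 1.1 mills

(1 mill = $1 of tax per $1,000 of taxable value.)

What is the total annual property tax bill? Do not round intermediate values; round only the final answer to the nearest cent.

$725.07

Uncapped assessed value = $155,000 × 0.93 = $144,150
Cap limit = $153,300 × 1.03 = $157,899
Taxable assessed value = min($144,150, $157,899) = $144,150 (cap does not bind)
Pinecrest Township: $144,150 × 0.00393 = $566.5095
Port Authority: $144,150 × 0.0011 = $158.565
Total = $725.0745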